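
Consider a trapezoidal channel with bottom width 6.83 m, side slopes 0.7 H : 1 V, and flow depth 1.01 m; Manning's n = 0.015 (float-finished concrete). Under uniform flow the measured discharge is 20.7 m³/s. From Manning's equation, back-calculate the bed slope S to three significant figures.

A = (b + z·y)·y = (6.83 + 0.7×1.01)×1.01 = 7.612 m²
P = b + 2y√(1+z²) = 6.83 + 2×1.01×√(1+0.7²) = 9.296 m
R = A/P = 7.612/9.296 = 0.8189 m
S = (Q·n / (1·A·R^(2/3)))² = (20.7×0.015 / (1×7.612×0.8753))² = 0.002172

0.00217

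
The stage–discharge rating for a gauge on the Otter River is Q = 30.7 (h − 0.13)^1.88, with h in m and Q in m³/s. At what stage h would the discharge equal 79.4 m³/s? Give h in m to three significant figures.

1.79 m

h − h₀ = (Q/C)^(1/b) = (79.4/30.7)^(1/1.88) = 1.658 m
h = 0.13 + 1.658 = 1.788 m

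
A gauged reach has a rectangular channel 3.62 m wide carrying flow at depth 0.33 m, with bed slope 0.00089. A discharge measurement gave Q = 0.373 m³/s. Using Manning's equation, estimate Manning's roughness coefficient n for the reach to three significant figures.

0.0408

A = b·y = 3.62 × 0.33 = 1.195 m²
P = b + 2y = 3.62 + 2×0.33 = 4.280 m
R = A/P = 1.195/4.280 = 0.2791 m
n = (1/Q)·A·R^(2/3)·S^(1/2) = (1/0.373) × 1.195 × 0.4271 × 0.02983 = 0.04081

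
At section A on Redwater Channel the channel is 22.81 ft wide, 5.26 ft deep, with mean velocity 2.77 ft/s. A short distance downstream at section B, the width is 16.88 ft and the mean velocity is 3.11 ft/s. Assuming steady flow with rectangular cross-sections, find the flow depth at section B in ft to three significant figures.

Q = A₁V₁ = (22.81×5.26) × 2.77 = 332.3 ft³/s
d₂ = Q/(b₂ V₂) = 332.3/(16.88×3.11) = 6.331 ft

6.33 ft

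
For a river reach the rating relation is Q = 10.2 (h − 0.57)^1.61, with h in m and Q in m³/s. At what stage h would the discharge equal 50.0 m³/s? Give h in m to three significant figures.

3.25 m

h − h₀ = (Q/C)^(1/b) = (50.0/10.2)^(1/1.61) = 2.684 m
h = 0.57 + 2.684 = 3.254 m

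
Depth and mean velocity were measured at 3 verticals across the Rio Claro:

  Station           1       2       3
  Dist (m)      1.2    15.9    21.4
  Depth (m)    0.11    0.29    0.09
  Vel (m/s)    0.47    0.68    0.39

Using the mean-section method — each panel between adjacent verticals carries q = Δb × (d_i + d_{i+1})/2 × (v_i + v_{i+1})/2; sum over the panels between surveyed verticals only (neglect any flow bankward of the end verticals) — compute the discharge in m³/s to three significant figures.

Panel 1-2: Δb = 14.7 m, d̄ = (0.11+0.29)/2 = 0.2, v̄ = (0.47+0.68)/2 = 0.575 → q = 14.7×0.2×0.575 = 1.691 m³/s
Panel 2-3: Δb = 5.5 m, d̄ = (0.29+0.09)/2 = 0.19, v̄ = (0.68+0.39)/2 = 0.535 → q = 5.5×0.19×0.535 = 0.5591 m³/s
Q = Σ q = 2.250 m³/s

2.25 m³/s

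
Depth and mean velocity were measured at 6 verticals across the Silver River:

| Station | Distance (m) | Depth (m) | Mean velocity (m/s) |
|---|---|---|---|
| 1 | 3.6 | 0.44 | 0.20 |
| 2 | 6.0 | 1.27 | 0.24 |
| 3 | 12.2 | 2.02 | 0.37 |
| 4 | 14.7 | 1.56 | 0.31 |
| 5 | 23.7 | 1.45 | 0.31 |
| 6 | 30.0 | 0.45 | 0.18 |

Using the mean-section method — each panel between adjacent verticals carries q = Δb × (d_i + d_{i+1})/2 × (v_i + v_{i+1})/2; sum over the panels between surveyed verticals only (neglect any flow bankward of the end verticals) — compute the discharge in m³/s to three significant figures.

10.7 m³/s

Panel 1-2: Δb = 2.4 m, d̄ = (0.44+1.27)/2 = 0.855, v̄ = (0.20+0.24)/2 = 0.22 → q = 2.4×0.855×0.22 = 0.4514 m³/s
Panel 2-3: Δb = 6.2 m, d̄ = (1.27+2.02)/2 = 1.645, v̄ = (0.24+0.37)/2 = 0.305 → q = 6.2×1.645×0.305 = 3.111 m³/s
Panel 3-4: Δb = 2.5 m, d̄ = (2.02+1.56)/2 = 1.79, v̄ = (0.37+0.31)/2 = 0.34 → q = 2.5×1.79×0.34 = 1.522 m³/s
Panel 4-5: Δb = 9 m, d̄ = (1.56+1.45)/2 = 1.505, v̄ = (0.31+0.31)/2 = 0.31 → q = 9×1.505×0.31 = 4.199 m³/s
Panel 5-6: Δb = 6.3 m, d̄ = (1.45+0.45)/2 = 0.95, v̄ = (0.31+0.18)/2 = 0.245 → q = 6.3×0.95×0.245 = 1.466 m³/s
Q = Σ q = 10.75 m³/s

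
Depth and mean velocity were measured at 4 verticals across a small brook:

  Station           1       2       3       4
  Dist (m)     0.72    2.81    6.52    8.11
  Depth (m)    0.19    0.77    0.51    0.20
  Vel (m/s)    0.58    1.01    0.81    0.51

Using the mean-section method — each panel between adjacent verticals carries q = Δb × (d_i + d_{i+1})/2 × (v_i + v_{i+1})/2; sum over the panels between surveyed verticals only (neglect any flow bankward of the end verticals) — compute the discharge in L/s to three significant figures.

Panel 1-2: Δb = 2.09 m, d̄ = (0.19+0.77)/2 = 0.48, v̄ = (0.58+1.01)/2 = 0.795 → q = 2.09×0.48×0.795 = 0.7975 m³/s
Panel 2-3: Δb = 3.71 m, d̄ = (0.77+0.51)/2 = 0.64, v̄ = (1.01+0.81)/2 = 0.91 → q = 3.71×0.64×0.91 = 2.161 m³/s
Panel 3-4: Δb = 1.59 m, d̄ = (0.51+0.20)/2 = 0.355, v̄ = (0.81+0.51)/2 = 0.66 → q = 1.59×0.355×0.66 = 0.3725 m³/s
Q = Σ q = 3.331 m³/s
= 3.331 × 1000 = 3331 L/s

3330 L/s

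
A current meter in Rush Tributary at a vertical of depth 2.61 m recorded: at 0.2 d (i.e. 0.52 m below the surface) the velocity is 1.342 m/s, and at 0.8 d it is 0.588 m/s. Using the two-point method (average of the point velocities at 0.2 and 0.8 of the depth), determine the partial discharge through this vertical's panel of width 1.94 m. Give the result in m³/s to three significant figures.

v̄ = (1.342 + 0.588) / 2 = 0.9650 m/s
q = v̄ × d × w = 0.9650 × 2.61 × 1.94 = 4.886 m³/s

4.89 m³/s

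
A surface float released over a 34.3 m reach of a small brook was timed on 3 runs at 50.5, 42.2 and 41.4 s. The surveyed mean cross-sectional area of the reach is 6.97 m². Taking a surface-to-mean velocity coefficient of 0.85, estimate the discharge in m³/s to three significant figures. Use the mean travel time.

t̄ = (50.5 + 42.2 + 41.4) / 3 = 44.7 s
v_surface = L / t̄ = 34.3 / 44.7 = 0.7673 m/s
v_mean = 0.85 × 0.7673 = 0.6522 m/s
Q = A × v_mean = 6.97 × 0.6522 = 4.546 m³/s

4.55 m³/s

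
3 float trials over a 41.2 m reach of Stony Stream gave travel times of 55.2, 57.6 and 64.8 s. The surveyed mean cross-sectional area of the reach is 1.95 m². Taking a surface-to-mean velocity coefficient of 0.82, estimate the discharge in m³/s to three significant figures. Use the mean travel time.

1.11 m³/s

t̄ = (55.2 + 57.6 + 64.8) / 3 = 59.2 s
v_surface = L / t̄ = 41.2 / 59.2 = 0.6959 m/s
v_mean = 0.82 × 0.6959 = 0.5707 m/s
Q = A × v_mean = 1.95 × 0.5707 = 1.113 m³/s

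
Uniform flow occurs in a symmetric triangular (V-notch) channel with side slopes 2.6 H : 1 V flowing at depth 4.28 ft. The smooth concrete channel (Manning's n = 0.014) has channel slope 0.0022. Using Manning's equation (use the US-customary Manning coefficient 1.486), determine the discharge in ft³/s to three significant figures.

A = z·y² = 2.6×4.28² = 47.63 ft²
P = 2y√(1+z²) = 2×4.28×√(1+2.6²) = 23.85 ft
R = A/P = 47.63/23.85 = 1.997 ft
Q = (1.486/n)·A·R^(2/3)·S^(1/2) = (1.486/0.014) × 47.63 × 1.997^(2/3) × 0.0022^(1/2) = 376.1 ft³/s

376 ft³/s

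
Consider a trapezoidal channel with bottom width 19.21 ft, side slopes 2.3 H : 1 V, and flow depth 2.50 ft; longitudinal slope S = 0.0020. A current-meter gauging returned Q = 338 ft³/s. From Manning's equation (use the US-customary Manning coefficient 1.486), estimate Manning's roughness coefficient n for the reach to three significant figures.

A = (b + z·y)·y = (19.21 + 2.3×2.50)×2.50 = 62.40 ft²
P = b + 2y√(1+z²) = 19.21 + 2×2.50×√(1+2.3²) = 31.75 ft
R = A/P = 62.40/31.75 = 1.965 ft
n = (1.486/Q)·A·R^(2/3)·S^(1/2) = (1.486/338) × 62.40 × 1.569 × 0.04472 = 0.01925

0.0192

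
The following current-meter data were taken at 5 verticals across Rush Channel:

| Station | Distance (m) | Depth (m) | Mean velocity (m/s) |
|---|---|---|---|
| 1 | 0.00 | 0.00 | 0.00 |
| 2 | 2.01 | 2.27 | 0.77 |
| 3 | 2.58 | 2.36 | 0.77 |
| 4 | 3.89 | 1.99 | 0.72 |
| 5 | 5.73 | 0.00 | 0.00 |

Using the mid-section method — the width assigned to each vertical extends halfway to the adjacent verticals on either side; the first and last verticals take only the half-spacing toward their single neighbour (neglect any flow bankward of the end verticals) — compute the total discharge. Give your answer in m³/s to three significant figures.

6.22 m³/s

w_2 = (2.58 − 0.00)/2 = 1.29 m; q_2 = 0.77 × 2.27 × 1.29 = 2.255 m³/s
w_3 = (3.89 − 2.01)/2 = 0.94 m; q_3 = 0.77 × 2.36 × 0.94 = 1.708 m³/s
w_4 = (5.73 − 2.58)/2 = 1.575 m; q_4 = 0.72 × 1.99 × 1.575 = 2.257 m³/s
Stations 1, 5 contribute zero (depth or velocity is 0).
Q = Σ qᵢ = 6.220 m³/s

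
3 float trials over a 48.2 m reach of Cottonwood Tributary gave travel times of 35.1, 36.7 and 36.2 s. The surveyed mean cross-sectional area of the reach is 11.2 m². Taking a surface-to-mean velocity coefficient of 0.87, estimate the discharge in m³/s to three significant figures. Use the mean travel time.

t̄ = (35.1 + 36.7 + 36.2) / 3 = 36 s
v_surface = L / t̄ = 48.2 / 36 = 1.339 m/s
v_mean = 0.87 × 1.339 = 1.165 m/s
Q = A × v_mean = 11.2 × 1.165 = 13.05 m³/s

13.0 m³/s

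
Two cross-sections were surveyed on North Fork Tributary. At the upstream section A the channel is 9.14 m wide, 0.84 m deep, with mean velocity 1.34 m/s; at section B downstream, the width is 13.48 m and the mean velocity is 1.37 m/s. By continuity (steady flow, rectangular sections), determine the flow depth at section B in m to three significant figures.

0.557 m

Q = A₁V₁ = (9.14×0.84) × 1.34 = 10.29 m³/s
d₂ = Q/(b₂ V₂) = 10.29/(13.48×1.37) = 0.5571 m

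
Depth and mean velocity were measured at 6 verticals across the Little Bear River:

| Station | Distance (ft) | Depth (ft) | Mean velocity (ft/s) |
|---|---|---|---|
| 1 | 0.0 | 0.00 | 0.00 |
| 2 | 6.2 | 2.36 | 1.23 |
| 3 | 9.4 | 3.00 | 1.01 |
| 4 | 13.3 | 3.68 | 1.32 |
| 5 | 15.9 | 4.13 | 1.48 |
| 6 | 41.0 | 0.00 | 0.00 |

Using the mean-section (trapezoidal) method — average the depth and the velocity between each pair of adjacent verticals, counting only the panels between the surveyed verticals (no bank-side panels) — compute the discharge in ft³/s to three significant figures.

81.8 ft³/s

Panel 1-2: Δb = 6.2 ft, d̄ = (0.00+2.36)/2 = 1.18, v̄ = (0.00+1.23)/2 = 0.615 → q = 6.2×1.18×0.615 = 4.499 ft³/s
Panel 2-3: Δb = 3.2 ft, d̄ = (2.36+3.00)/2 = 2.68, v̄ = (1.23+1.01)/2 = 1.12 → q = 3.2×2.68×1.12 = 9.605 ft³/s
Panel 3-4: Δb = 3.9 ft, d̄ = (3.00+3.68)/2 = 3.34, v̄ = (1.01+1.32)/2 = 1.165 → q = 3.9×3.34×1.165 = 15.18 ft³/s
Panel 4-5: Δb = 2.6 ft, d̄ = (3.68+4.13)/2 = 3.905, v̄ = (1.32+1.48)/2 = 1.4 → q = 2.6×3.905×1.4 = 14.21 ft³/s
Panel 5-6: Δb = 25.1 ft, d̄ = (4.13+0.00)/2 = 2.065, v̄ = (1.48+0.00)/2 = 0.74 → q = 25.1×2.065×0.74 = 38.36 ft³/s
Q = Σ q = 81.85 ft³/s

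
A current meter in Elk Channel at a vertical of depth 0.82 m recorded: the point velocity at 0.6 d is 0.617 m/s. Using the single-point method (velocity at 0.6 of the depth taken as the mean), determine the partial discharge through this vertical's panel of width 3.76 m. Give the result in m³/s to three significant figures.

1.90 m³/s

v̄ = v₀.₆ = 0.617 m/s
q = v̄ × d × w = 0.6170 × 0.82 × 3.76 = 1.902 m³/s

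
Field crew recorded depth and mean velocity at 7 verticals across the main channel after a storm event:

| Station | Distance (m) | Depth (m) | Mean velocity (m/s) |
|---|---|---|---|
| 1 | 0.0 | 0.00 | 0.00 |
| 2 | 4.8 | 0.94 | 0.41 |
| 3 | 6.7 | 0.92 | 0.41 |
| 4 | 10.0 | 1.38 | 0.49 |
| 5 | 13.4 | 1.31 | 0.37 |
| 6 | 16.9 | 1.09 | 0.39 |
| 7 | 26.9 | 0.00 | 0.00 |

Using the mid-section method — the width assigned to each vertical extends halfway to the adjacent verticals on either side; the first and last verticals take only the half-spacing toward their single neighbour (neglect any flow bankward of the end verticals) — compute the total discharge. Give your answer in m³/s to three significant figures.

9.08 m³/s

w_2 = (6.7 − 0.0)/2 = 3.35 m; q_2 = 0.41 × 0.94 × 3.35 = 1.291 m³/s
w_3 = (10.0 − 4.8)/2 = 2.6 m; q_3 = 0.41 × 0.92 × 2.6 = 0.9807 m³/s
w_4 = (13.4 − 6.7)/2 = 3.35 m; q_4 = 0.49 × 1.38 × 3.35 = 2.265 m³/s
w_5 = (16.9 − 10.0)/2 = 3.45 m; q_5 = 0.37 × 1.31 × 3.45 = 1.672 m³/s
w_6 = (26.9 − 13.4)/2 = 6.75 m; q_6 = 0.39 × 1.09 × 6.75 = 2.869 m³/s
Stations 1, 7 contribute zero (depth or velocity is 0).
Q = Σ qᵢ = 9.079 m³/s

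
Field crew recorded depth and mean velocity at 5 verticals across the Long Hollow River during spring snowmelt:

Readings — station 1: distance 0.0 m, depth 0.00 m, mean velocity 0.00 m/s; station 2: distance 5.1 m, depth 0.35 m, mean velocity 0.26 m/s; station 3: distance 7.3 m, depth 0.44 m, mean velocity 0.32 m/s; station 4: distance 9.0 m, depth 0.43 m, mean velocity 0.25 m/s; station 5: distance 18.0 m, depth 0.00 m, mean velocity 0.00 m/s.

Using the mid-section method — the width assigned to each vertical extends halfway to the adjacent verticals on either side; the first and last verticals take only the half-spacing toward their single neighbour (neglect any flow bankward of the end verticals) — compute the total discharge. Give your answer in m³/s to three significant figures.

w_2 = (7.3 − 0.0)/2 = 3.65 m; q_2 = 0.26 × 0.35 × 3.65 = 0.3322 m³/s
w_3 = (9.0 − 5.1)/2 = 1.95 m; q_3 = 0.32 × 0.44 × 1.95 = 0.2746 m³/s
w_4 = (18.0 − 7.3)/2 = 5.35 m; q_4 = 0.25 × 0.43 × 5.35 = 0.5751 m³/s
Stations 1, 5 contribute zero (depth or velocity is 0).
Q = Σ qᵢ = 1.182 m³/s

1.18 m³/s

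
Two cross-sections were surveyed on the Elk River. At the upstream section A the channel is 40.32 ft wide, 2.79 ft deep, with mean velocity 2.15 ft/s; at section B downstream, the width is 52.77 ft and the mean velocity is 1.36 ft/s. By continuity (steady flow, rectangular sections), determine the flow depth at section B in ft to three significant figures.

Q = A₁V₁ = (40.32×2.79) × 2.15 = 241.9 ft³/s
d₂ = Q/(b₂ V₂) = 241.9/(52.77×1.36) = 3.370 ft

3.37 ft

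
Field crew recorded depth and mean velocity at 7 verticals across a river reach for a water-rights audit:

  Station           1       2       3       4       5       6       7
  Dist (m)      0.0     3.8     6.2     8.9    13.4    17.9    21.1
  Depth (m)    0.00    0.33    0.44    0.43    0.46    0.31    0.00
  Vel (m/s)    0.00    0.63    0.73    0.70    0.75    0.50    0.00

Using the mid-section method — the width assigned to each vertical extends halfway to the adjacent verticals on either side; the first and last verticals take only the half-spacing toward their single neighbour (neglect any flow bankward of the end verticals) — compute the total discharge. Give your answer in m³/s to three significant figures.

w_2 = (6.2 − 0.0)/2 = 3.1 m; q_2 = 0.63 × 0.33 × 3.1 = 0.6445 m³/s
w_3 = (8.9 − 3.8)/2 = 2.55 m; q_3 = 0.73 × 0.44 × 2.55 = 0.8191 m³/s
w_4 = (13.4 − 6.2)/2 = 3.6 m; q_4 = 0.70 × 0.43 × 3.6 = 1.084 m³/s
w_5 = (17.9 − 8.9)/2 = 4.5 m; q_5 = 0.75 × 0.46 × 4.5 = 1.553 m³/s
w_6 = (21.1 − 13.4)/2 = 3.85 m; q_6 = 0.50 × 0.31 × 3.85 = 0.5968 m³/s
Stations 1, 7 contribute zero (depth or velocity is 0).
Q = Σ qᵢ = 4.696 m³/s

4.70 m³/s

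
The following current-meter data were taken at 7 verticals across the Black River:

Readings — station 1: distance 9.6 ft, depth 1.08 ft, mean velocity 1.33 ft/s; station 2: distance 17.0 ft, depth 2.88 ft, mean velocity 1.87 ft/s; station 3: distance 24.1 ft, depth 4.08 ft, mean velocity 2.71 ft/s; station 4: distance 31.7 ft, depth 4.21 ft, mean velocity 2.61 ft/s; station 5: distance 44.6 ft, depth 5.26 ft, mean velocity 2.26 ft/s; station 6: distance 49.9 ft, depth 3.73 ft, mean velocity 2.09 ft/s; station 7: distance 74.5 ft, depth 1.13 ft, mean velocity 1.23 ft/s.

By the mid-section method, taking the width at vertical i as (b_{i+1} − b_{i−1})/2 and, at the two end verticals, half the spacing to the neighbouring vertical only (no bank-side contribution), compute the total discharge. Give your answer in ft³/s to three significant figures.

480 ft³/s

w_1 = (17.0 − 9.6)/2 = 3.7 ft; q_1 = 1.33 × 1.08 × 3.7 = 5.315 ft³/s
w_2 = (24.1 − 9.6)/2 = 7.25 ft; q_2 = 1.87 × 2.88 × 7.25 = 39.05 ft³/s
w_3 = (31.7 − 17.0)/2 = 7.35 ft; q_3 = 2.71 × 4.08 × 7.35 = 81.27 ft³/s
w_4 = (44.6 − 24.1)/2 = 10.25 ft; q_4 = 2.61 × 4.21 × 10.25 = 112.6 ft³/s
w_5 = (49.9 − 31.7)/2 = 9.1 ft; q_5 = 2.26 × 5.26 × 9.1 = 108.2 ft³/s
w_6 = (74.5 − 44.6)/2 = 14.95 ft; q_6 = 2.09 × 3.73 × 14.95 = 116.5 ft³/s
w_7 = (74.5 − 49.9)/2 = 12.3 ft; q_7 = 1.23 × 1.13 × 12.3 = 17.10 ft³/s
Q = Σ qᵢ = 480.1 ft³/s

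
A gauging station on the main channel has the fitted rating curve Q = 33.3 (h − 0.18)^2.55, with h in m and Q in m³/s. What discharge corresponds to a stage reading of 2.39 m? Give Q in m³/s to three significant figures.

252 m³/s

Q = 33.3 × (2.39 − 0.18)^2.55 = 33.3 × 2.21^2.55 = 251.6 m³/s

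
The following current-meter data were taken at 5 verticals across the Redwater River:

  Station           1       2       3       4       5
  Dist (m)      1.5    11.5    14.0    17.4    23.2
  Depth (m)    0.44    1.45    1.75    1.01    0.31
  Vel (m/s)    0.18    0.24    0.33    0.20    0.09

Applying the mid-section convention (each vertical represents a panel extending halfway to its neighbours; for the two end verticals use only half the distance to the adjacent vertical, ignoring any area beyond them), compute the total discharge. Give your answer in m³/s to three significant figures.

5.28 m³/s

w_1 = (11.5 − 1.5)/2 = 5 m; q_1 = 0.18 × 0.44 × 5 = 0.3960 m³/s
w_2 = (14.0 − 1.5)/2 = 6.25 m; q_2 = 0.24 × 1.45 × 6.25 = 2.175 m³/s
w_3 = (17.4 − 11.5)/2 = 2.95 m; q_3 = 0.33 × 1.75 × 2.95 = 1.704 m³/s
w_4 = (23.2 − 14.0)/2 = 4.6 m; q_4 = 0.20 × 1.01 × 4.6 = 0.9292 m³/s
w_5 = (23.2 − 17.4)/2 = 2.9 m; q_5 = 0.09 × 0.31 × 2.9 = 0.08091 m³/s
Q = Σ qᵢ = 5.285 m³/s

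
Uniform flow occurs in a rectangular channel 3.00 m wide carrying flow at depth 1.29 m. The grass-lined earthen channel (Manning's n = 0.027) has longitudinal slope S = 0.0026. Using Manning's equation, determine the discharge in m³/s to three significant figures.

A = b·y = 3.00 × 1.29 = 3.870 m²
P = b + 2y = 3.00 + 2×1.29 = 5.580 m
R = A/P = 3.870/5.580 = 0.6935 m
Q = (1/n)·A·R^(2/3)·S^(1/2) = (1/0.027) × 3.870 × 0.6935^(2/3) × 0.0026^(1/2) = 5.726 m³/s

5.73 m³/s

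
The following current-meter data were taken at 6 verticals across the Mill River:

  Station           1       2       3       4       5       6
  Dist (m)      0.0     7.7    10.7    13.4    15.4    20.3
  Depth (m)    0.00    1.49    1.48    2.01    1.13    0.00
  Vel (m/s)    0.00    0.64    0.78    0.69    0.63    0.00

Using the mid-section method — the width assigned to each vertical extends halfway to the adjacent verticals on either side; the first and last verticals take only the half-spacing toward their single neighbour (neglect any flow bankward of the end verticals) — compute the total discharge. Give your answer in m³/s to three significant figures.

w_2 = (10.7 − 0.0)/2 = 5.35 m; q_2 = 0.64 × 1.49 × 5.35 = 5.102 m³/s
w_3 = (13.4 − 7.7)/2 = 2.85 m; q_3 = 0.78 × 1.48 × 2.85 = 3.290 m³/s
w_4 = (15.4 − 10.7)/2 = 2.35 m; q_4 = 0.69 × 2.01 × 2.35 = 3.259 m³/s
w_5 = (20.3 − 13.4)/2 = 3.45 m; q_5 = 0.63 × 1.13 × 3.45 = 2.456 m³/s
Stations 1, 6 contribute zero (depth or velocity is 0).
Q = Σ qᵢ = 14.11 m³/s

14.1 m³/s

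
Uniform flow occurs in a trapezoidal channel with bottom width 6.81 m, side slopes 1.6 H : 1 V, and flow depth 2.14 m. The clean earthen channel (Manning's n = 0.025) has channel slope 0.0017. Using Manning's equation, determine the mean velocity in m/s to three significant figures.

A = (b + z·y)·y = (6.81 + 1.6×2.14)×2.14 = 21.90 m²
P = b + 2y√(1+z²) = 6.81 + 2×2.14×√(1+1.6²) = 14.89 m
R = A/P = 21.90/14.89 = 1.471 m
Q = (1/n)·A·R^(2/3)·S^(1/2) = (1/0.025) × 21.90 × 1.471^(2/3) × 0.0017^(1/2) = 46.72 m³/s
V = Q/A = 46.72/21.90 = 2.133 m/s

2.13 m/s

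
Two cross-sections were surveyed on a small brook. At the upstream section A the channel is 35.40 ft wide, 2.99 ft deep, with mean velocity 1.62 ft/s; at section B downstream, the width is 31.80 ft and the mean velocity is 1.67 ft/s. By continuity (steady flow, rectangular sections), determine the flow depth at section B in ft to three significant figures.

Q = A₁V₁ = (35.40×2.99) × 1.62 = 171.5 ft³/s
d₂ = Q/(b₂ V₂) = 171.5/(31.80×1.67) = 3.229 ft

3.23 ft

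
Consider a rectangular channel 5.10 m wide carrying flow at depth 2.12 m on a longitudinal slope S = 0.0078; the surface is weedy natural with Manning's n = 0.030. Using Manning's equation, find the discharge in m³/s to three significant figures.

35.1 m³/s

A = b·y = 5.10 × 2.12 = 10.81 m²
P = b + 2y = 5.10 + 2×2.12 = 9.340 m
R = A/P = 10.81/9.340 = 1.158 m
Q = (1/n)·A·R^(2/3)·S^(1/2) = (1/0.030) × 10.81 × 1.158^(2/3) × 0.0078^(1/2) = 35.09 m³/s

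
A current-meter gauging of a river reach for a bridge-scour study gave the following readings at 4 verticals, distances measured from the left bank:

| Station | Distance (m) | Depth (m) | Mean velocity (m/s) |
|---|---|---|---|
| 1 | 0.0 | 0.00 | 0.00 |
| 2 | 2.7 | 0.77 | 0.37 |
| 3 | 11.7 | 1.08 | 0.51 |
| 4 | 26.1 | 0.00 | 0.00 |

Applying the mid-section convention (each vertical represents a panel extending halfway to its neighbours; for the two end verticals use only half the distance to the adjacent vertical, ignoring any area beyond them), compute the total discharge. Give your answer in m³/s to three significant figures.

w_2 = (11.7 − 0.0)/2 = 5.85 m; q_2 = 0.37 × 0.77 × 5.85 = 1.667 m³/s
w_3 = (26.1 − 2.7)/2 = 11.7 m; q_3 = 0.51 × 1.08 × 11.7 = 6.444 m³/s
Stations 1, 4 contribute zero (depth or velocity is 0).
Q = Σ qᵢ = 8.111 m³/s

8.11 m³/s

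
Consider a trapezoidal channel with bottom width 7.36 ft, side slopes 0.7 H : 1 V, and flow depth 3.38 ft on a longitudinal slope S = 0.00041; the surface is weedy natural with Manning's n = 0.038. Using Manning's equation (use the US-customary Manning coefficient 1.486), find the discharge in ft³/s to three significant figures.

A = (b + z·y)·y = (7.36 + 0.7×3.38)×3.38 = 32.87 ft²
P = b + 2y√(1+z²) = 7.36 + 2×3.38×√(1+0.7²) = 15.61 ft
R = A/P = 32.87/15.61 = 2.106 ft
Q = (1.486/n)·A·R^(2/3)·S^(1/2) = (1.486/0.038) × 32.87 × 2.106^(2/3) × 0.00041^(1/2) = 42.76 ft³/s

42.8 ft³/s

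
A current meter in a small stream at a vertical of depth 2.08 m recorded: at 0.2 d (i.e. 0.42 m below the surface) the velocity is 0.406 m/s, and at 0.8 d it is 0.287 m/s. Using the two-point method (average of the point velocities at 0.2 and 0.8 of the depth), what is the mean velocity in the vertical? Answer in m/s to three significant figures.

v̄ = (0.406 + 0.287) / 2 = 0.3465 m/s

0.347 m/s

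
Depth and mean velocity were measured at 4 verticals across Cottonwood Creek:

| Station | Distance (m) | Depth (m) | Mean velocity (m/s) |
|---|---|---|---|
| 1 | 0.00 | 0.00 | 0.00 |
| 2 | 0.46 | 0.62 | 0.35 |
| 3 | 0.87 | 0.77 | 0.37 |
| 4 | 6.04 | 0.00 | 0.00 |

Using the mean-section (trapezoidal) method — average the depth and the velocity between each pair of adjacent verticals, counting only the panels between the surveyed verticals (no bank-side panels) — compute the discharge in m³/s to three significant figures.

0.496 m³/s

Panel 1-2: Δb = 0.46 m, d̄ = (0.00+0.62)/2 = 0.31, v̄ = (0.00+0.35)/2 = 0.175 → q = 0.46×0.31×0.175 = 0.02496 m³/s
Panel 2-3: Δb = 0.41 m, d̄ = (0.62+0.77)/2 = 0.695, v̄ = (0.35+0.37)/2 = 0.36 → q = 0.41×0.695×0.36 = 0.1026 m³/s
Panel 3-4: Δb = 5.17 m, d̄ = (0.77+0.00)/2 = 0.385, v̄ = (0.37+0.00)/2 = 0.185 → q = 5.17×0.385×0.185 = 0.3682 m³/s
Q = Σ q = 0.4958 m³/s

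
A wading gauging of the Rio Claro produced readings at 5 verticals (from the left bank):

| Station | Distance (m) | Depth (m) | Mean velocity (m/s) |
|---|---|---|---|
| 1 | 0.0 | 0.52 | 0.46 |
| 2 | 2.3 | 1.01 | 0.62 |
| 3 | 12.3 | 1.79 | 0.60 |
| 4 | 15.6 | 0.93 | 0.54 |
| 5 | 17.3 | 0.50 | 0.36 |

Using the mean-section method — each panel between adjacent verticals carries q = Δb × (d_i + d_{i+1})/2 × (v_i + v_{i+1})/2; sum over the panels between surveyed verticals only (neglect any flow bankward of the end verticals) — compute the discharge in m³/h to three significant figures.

45300 m³/h

Panel 1-2: Δb = 2.3 m, d̄ = (0.52+1.01)/2 = 0.765, v̄ = (0.46+0.62)/2 = 0.54 → q = 2.3×0.765×0.54 = 0.9501 m³/s
Panel 2-3: Δb = 10 m, d̄ = (1.01+1.79)/2 = 1.4, v̄ = (0.62+0.60)/2 = 0.61 → q = 10×1.4×0.61 = 8.540 m³/s
Panel 3-4: Δb = 3.3 m, d̄ = (1.79+0.93)/2 = 1.36, v̄ = (0.60+0.54)/2 = 0.57 → q = 3.3×1.36×0.57 = 2.558 m³/s
Panel 4-5: Δb = 1.7 m, d̄ = (0.93+0.50)/2 = 0.715, v̄ = (0.54+0.36)/2 = 0.45 → q = 1.7×0.715×0.45 = 0.5470 m³/s
Q = Σ q = 12.60 m³/s
= 12.60 × 3600 = 45340 m³/h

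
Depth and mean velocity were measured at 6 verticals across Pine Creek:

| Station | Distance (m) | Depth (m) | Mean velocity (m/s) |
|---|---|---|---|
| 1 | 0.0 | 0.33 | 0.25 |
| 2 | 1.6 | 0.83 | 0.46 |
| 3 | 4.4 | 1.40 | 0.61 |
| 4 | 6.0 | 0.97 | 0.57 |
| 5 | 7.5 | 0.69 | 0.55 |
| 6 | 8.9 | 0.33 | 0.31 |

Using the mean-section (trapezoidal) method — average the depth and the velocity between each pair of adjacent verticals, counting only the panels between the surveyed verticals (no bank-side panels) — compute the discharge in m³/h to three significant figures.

14800 m³/h

Panel 1-2: Δb = 1.6 m, d̄ = (0.33+0.83)/2 = 0.58, v̄ = (0.25+0.46)/2 = 0.355 → q = 1.6×0.58×0.355 = 0.3294 m³/s
Panel 2-3: Δb = 2.8 m, d̄ = (0.83+1.40)/2 = 1.115, v̄ = (0.46+0.61)/2 = 0.535 → q = 2.8×1.115×0.535 = 1.670 m³/s
Panel 3-4: Δb = 1.6 m, d̄ = (1.40+0.97)/2 = 1.185, v̄ = (0.61+0.57)/2 = 0.59 → q = 1.6×1.185×0.59 = 1.119 m³/s
Panel 4-5: Δb = 1.5 m, d̄ = (0.97+0.69)/2 = 0.83, v̄ = (0.57+0.55)/2 = 0.56 → q = 1.5×0.83×0.56 = 0.6972 m³/s
Panel 5-6: Δb = 1.4 m, d̄ = (0.69+0.33)/2 = 0.51, v̄ = (0.55+0.31)/2 = 0.43 → q = 1.4×0.51×0.43 = 0.3070 m³/s
Q = Σ q = 4.123 m³/s
= 4.123 × 3600 = 14840 m³/h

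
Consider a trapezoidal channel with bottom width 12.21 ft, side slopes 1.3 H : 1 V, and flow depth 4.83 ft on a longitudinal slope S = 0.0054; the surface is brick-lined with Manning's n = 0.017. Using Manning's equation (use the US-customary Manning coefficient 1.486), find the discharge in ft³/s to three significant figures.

A = (b + z·y)·y = (12.21 + 1.3×4.83)×4.83 = 89.30 ft²
P = b + 2y√(1+z²) = 12.21 + 2×4.83×√(1+1.3²) = 28.05 ft
R = A/P = 89.30/28.05 = 3.183 ft
Q = (1.486/n)·A·R^(2/3)·S^(1/2) = (1.486/0.017) × 89.30 × 3.183^(2/3) × 0.0054^(1/2) = 1241 ft³/s

1240 ft³/s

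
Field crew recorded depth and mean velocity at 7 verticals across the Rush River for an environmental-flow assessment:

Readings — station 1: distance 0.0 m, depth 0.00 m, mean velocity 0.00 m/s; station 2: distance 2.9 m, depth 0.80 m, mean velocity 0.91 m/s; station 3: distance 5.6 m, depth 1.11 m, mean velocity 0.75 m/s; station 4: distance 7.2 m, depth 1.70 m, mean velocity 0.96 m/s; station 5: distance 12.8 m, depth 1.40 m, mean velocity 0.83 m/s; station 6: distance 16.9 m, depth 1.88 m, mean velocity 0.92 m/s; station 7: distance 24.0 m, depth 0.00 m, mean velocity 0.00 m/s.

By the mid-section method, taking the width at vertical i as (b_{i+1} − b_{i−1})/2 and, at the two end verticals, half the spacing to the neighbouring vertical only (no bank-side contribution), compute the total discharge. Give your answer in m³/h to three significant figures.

90100 m³/h

w_2 = (5.6 − 0.0)/2 = 2.8 m; q_2 = 0.91 × 0.80 × 2.8 = 2.038 m³/s
w_3 = (7.2 − 2.9)/2 = 2.15 m; q_3 = 0.75 × 1.11 × 2.15 = 1.790 m³/s
w_4 = (12.8 − 5.6)/2 = 3.6 m; q_4 = 0.96 × 1.70 × 3.6 = 5.875 m³/s
w_5 = (16.9 − 7.2)/2 = 4.85 m; q_5 = 0.83 × 1.40 × 4.85 = 5.636 m³/s
w_6 = (24.0 − 12.8)/2 = 5.6 m; q_6 = 0.92 × 1.88 × 5.6 = 9.686 m³/s
Stations 1, 7 contribute zero (depth or velocity is 0).
Q = Σ qᵢ = 25.02 m³/s
= 25.02 × 3600 = 90090 m³/h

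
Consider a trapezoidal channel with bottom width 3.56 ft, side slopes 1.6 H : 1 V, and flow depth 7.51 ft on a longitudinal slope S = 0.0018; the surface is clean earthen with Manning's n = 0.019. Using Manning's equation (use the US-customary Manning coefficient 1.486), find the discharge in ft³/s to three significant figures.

A = (b + z·y)·y = (3.56 + 1.6×7.51)×7.51 = 117.0 ft²
P = b + 2y√(1+z²) = 3.56 + 2×7.51×√(1+1.6²) = 31.90 ft
R = A/P = 117.0/31.90 = 3.667 ft
Q = (1.486/n)·A·R^(2/3)·S^(1/2) = (1.486/0.019) × 117.0 × 3.667^(2/3) × 0.0018^(1/2) = 923.0 ft³/s

923 ft³/s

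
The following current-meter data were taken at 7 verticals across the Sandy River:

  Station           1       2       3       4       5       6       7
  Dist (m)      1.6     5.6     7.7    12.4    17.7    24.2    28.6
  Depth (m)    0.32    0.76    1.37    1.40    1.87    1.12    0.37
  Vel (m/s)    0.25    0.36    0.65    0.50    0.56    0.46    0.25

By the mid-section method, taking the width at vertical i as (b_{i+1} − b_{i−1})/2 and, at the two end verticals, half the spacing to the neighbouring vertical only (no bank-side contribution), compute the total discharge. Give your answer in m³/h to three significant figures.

w_1 = (5.6 − 1.6)/2 = 2 m; q_1 = 0.25 × 0.32 × 2 = 0.1600 m³/s
w_2 = (7.7 − 1.6)/2 = 3.05 m; q_2 = 0.36 × 0.76 × 3.05 = 0.8345 m³/s
w_3 = (12.4 − 5.6)/2 = 3.4 m; q_3 = 0.65 × 1.37 × 3.4 = 3.028 m³/s
w_4 = (17.7 − 7.7)/2 = 5 m; q_4 = 0.50 × 1.40 × 5 = 3.500 m³/s
w_5 = (24.2 − 12.4)/2 = 5.9 m; q_5 = 0.56 × 1.87 × 5.9 = 6.178 m³/s
w_6 = (28.6 − 17.7)/2 = 5.45 m; q_6 = 0.46 × 1.12 × 5.45 = 2.808 m³/s
w_7 = (28.6 − 24.2)/2 = 2.2 m; q_7 = 0.25 × 0.37 × 2.2 = 0.2035 m³/s
Q = Σ qᵢ = 16.71 m³/s
= 16.71 × 3600 = 60160 m³/h

60200 m³/h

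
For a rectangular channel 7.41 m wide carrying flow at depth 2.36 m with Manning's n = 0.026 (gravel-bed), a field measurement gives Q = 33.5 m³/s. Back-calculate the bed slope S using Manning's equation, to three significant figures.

0.00152

A = b·y = 7.41 × 2.36 = 17.49 m²
P = b + 2y = 7.41 + 2×2.36 = 12.13 m
R = A/P = 17.49/12.13 = 1.442 m
S = (Q·n / (1·A·R^(2/3)))² = (33.5×0.026 / (1×17.49×1.276))² = 0.001523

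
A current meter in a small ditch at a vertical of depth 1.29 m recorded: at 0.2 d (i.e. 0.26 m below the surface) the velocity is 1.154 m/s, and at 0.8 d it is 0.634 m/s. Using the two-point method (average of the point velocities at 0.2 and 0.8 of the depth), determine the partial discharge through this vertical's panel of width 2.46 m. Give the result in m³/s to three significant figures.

2.84 m³/s

v̄ = (1.154 + 0.634) / 2 = 0.8940 m/s
q = v̄ × d × w = 0.8940 × 1.29 × 2.46 = 2.837 m³/s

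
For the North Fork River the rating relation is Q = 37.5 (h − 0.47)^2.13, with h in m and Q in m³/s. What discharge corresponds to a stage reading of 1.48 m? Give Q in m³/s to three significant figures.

Q = 37.5 × (1.48 − 0.47)^2.13 = 37.5 × 1.01^2.13 = 38.30 m³/s

38.3 m³/s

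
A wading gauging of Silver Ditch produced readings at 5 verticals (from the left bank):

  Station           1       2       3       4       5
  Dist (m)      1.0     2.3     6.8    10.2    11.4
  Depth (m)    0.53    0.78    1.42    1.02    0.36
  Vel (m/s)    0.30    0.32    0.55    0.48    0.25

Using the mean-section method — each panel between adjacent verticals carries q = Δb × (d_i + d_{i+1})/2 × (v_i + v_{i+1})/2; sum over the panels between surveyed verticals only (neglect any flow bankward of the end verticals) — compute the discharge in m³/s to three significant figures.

Panel 1-2: Δb = 1.3 m, d̄ = (0.53+0.78)/2 = 0.655, v̄ = (0.30+0.32)/2 = 0.31 → q = 1.3×0.655×0.31 = 0.2640 m³/s
Panel 2-3: Δb = 4.5 m, d̄ = (0.78+1.42)/2 = 1.1, v̄ = (0.32+0.55)/2 = 0.435 → q = 4.5×1.1×0.435 = 2.153 m³/s
Panel 3-4: Δb = 3.4 m, d̄ = (1.42+1.02)/2 = 1.22, v̄ = (0.55+0.48)/2 = 0.515 → q = 3.4×1.22×0.515 = 2.136 m³/s
Panel 4-5: Δb = 1.2 m, d̄ = (1.02+0.36)/2 = 0.69, v̄ = (0.48+0.25)/2 = 0.365 → q = 1.2×0.69×0.365 = 0.3022 m³/s
Q = Σ q = 4.856 m³/s

4.86 m³/s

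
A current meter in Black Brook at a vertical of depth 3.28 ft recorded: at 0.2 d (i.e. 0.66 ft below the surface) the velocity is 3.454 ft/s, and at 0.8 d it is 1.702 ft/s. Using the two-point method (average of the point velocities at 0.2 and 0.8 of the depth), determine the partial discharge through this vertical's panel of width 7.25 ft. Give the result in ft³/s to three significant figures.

v̄ = (3.454 + 1.702) / 2 = 2.578 ft/s
q = v̄ × d × w = 2.578 × 3.28 × 7.25 = 61.30 ft³/s

61.3 ft³/s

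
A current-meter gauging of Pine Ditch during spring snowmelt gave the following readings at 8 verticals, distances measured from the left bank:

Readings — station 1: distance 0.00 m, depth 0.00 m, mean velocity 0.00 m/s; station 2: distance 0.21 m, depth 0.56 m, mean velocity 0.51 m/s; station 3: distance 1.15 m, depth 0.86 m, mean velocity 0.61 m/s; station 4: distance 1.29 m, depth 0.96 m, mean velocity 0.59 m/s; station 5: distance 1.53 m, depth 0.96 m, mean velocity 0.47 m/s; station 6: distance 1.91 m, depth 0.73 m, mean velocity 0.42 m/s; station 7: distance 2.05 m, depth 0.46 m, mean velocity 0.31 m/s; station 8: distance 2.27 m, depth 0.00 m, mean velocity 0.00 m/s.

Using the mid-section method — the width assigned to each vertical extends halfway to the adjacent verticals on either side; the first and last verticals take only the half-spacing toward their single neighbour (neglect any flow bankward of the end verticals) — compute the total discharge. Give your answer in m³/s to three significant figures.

0.800 m³/s

w_2 = (1.15 − 0.00)/2 = 0.575 m; q_2 = 0.51 × 0.56 × 0.575 = 0.1642 m³/s
w_3 = (1.29 − 0.21)/2 = 0.54 m; q_3 = 0.61 × 0.86 × 0.54 = 0.2833 m³/s
w_4 = (1.53 − 1.15)/2 = 0.19 m; q_4 = 0.59 × 0.96 × 0.19 = 0.1076 m³/s
w_5 = (1.91 − 1.29)/2 = 0.31 m; q_5 = 0.47 × 0.96 × 0.31 = 0.1399 m³/s
w_6 = (2.05 − 1.53)/2 = 0.26 m; q_6 = 0.42 × 0.73 × 0.26 = 0.07972 m³/s
w_7 = (2.27 − 1.91)/2 = 0.18 m; q_7 = 0.31 × 0.46 × 0.18 = 0.02567 m³/s
Stations 1, 8 contribute zero (depth or velocity is 0).
Q = Σ qᵢ = 0.8004 m³/s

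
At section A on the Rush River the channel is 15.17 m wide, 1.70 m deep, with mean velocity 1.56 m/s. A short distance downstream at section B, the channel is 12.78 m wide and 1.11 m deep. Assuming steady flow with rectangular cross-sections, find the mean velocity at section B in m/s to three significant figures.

Q = A₁V₁ = (15.17×1.70) × 1.56 = 40.23 m³/s
A₂ = 12.78 × 1.11 = 14.19 m²
V₂ = Q/A₂ = 40.23/14.19 = 2.836 m/s

2.84 m/s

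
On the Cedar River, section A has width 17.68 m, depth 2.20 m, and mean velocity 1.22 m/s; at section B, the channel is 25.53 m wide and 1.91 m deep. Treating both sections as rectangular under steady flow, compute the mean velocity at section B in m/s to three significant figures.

Q = A₁V₁ = (17.68×2.20) × 1.22 = 47.45 m³/s
A₂ = 25.53 × 1.91 = 48.76 m²
V₂ = Q/A₂ = 47.45/48.76 = 0.9732 m/s

0.973 m/s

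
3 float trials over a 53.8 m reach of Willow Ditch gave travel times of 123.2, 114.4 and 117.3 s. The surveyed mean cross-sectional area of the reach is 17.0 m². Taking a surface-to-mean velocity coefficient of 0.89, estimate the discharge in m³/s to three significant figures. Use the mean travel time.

t̄ = (123.2 + 114.4 + 117.3) / 3 = 118.3 s
v_surface = L / t̄ = 53.8 / 118.3 = 0.4548 m/s
v_mean = 0.89 × 0.4548 = 0.4048 m/s
Q = A × v_mean = 17.0 × 0.4048 = 6.881 m³/s

6.88 m³/s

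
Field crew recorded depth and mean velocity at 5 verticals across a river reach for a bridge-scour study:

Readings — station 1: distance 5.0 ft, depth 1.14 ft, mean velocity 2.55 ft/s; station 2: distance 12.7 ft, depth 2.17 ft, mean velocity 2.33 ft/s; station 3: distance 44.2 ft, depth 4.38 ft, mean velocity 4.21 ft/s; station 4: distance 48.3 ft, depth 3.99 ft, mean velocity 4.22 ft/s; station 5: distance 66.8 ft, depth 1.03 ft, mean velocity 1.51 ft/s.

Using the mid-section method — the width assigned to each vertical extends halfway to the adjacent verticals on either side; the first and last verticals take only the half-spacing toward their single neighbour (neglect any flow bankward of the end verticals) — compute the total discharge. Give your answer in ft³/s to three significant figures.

w_1 = (12.7 − 5.0)/2 = 3.85 ft; q_1 = 2.55 × 1.14 × 3.85 = 11.19 ft³/s
w_2 = (44.2 − 5.0)/2 = 19.6 ft; q_2 = 2.33 × 2.17 × 19.6 = 99.10 ft³/s
w_3 = (48.3 − 12.7)/2 = 17.8 ft; q_3 = 4.21 × 4.38 × 17.8 = 328.2 ft³/s
w_4 = (66.8 − 44.2)/2 = 11.3 ft; q_4 = 4.22 × 3.99 × 11.3 = 190.3 ft³/s
w_5 = (66.8 − 48.3)/2 = 9.25 ft; q_5 = 1.51 × 1.03 × 9.25 = 14.39 ft³/s
Q = Σ qᵢ = 643.2 ft³/s

643 ft³/s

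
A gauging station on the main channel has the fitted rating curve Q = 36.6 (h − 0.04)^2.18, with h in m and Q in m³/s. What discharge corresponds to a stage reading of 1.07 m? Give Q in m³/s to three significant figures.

Q = 36.6 × (1.07 − 0.04)^2.18 = 36.6 × 1.03^2.18 = 39.04 m³/s

39.0 m³/s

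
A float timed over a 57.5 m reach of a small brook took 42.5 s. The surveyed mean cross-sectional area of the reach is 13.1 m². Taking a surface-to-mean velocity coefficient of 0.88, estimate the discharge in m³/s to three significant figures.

v_surface = L / t̄ = 57.5 / 42.5 = 1.353 m/s
v_mean = 0.88 × 1.353 = 1.191 m/s
Q = A × v_mean = 13.1 × 1.191 = 15.60 m³/s

15.6 m³/s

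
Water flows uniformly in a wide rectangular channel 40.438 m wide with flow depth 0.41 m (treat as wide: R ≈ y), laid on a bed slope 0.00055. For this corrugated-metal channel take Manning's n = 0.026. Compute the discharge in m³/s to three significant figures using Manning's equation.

8.25 m³/s

A = b·y = 40.438 × 0.41 = 16.58 m²
Wide channel: R ≈ y = 0.41 m
Q = (1/n)·A·R^(2/3)·S^(1/2) = (1/0.026) × 16.58 × 0.4100^(2/3) × 0.00055^(1/2) = 8.253 m³/s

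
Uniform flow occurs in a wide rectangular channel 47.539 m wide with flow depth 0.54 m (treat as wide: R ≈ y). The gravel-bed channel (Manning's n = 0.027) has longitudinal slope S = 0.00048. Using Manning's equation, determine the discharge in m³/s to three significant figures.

13.8 m³/s

A = b·y = 47.539 × 0.54 = 25.67 m²
Wide channel: R ≈ y = 0.54 m
Q = (1/n)·A·R^(2/3)·S^(1/2) = (1/0.027) × 25.67 × 0.5400^(2/3) × 0.00048^(1/2) = 13.81 m³/s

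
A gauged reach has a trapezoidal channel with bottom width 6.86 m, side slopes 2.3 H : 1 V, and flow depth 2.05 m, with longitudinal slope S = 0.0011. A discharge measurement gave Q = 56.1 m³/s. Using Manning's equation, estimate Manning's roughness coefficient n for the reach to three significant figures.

A = (b + z·y)·y = (6.86 + 2.3×2.05)×2.05 = 23.73 m²
P = b + 2y√(1+z²) = 6.86 + 2×2.05×√(1+2.3²) = 17.14 m
R = A/P = 23.73/17.14 = 1.384 m
n = (1/Q)·A·R^(2/3)·S^(1/2) = (1/56.1) × 23.73 × 1.242 × 0.03317 = 0.01742

0.0174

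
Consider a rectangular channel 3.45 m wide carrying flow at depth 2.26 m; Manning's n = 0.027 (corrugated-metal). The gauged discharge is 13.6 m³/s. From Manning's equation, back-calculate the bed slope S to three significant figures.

A = b·y = 3.45 × 2.26 = 7.797 m²
P = b + 2y = 3.45 + 2×2.26 = 7.970 m
R = A/P = 7.797/7.970 = 0.9783 m
S = (Q·n / (1·A·R^(2/3)))² = (13.6×0.027 / (1×7.797×0.9855))² = 0.002284

0.00228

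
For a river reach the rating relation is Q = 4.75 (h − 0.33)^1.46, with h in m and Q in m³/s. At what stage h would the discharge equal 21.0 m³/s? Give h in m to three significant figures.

3.10 m

h − h₀ = (Q/C)^(1/b) = (21.0/4.75)^(1/1.46) = 2.768 m
h = 0.33 + 2.768 = 3.098 m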